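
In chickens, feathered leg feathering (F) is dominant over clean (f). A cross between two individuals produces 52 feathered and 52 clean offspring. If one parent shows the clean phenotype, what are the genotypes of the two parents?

Observed offspring: 52 feathered, 52 clean
The observed ratio simplifies to 1:1. One parent shows clean, so its genotype must be ff. A 1:1 offspring split requires the other parent to be heterozygous (Ff).
Parent genotypes: ff × Ff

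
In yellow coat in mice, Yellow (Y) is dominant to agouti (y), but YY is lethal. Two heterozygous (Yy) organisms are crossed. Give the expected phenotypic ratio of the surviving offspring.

Cross: Yy × Yy
Punnett square offspring (before lethality): 1 YY, 2 Yy, 1 yy
The YY genotype is lethal (embryos die); surviving offspring: 2 Yy, 1 yy
Ratio: 2 yellow : 1 agouti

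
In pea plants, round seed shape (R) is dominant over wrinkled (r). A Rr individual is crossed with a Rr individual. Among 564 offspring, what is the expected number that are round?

Punnett square for Rr × Rr:
Offspring genotypes: 1 RR, 2 Rr, 1 rr
round: 3, wrinkled: 1
round: 3 out of 4 → fraction 3/4
Expected count = 3/4 × 564 = 423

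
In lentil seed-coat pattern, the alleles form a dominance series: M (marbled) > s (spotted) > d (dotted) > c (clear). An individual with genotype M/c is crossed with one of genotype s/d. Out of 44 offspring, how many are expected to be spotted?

Cross: M/c × s/d
Allele dominance: M > s > d > c
Offspring genotypes: 1 M/s, 1 M/d, 1 s/c, 1 d/c
Phenotype counts: 2 marbled, 1 spotted, 1 dotted
spotted: 1 out of 4 → fraction 1/4
Expected count = 1/4 × 44 = 11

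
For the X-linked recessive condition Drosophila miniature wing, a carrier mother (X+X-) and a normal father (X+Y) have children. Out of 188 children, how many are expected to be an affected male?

Cross: X+X- × X+Y
Offspring: 1 X+X+, 1 X+Y, 1 X+X-, 1 X-Y
Probability of an affected male: 1/4
Expected count = 1/4 × 188 = 47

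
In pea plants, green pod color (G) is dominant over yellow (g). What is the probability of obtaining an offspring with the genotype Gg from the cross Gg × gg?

Punnett square for Gg × gg:
Offspring genotypes: 2 Gg, 2 gg
Total offspring: 4
Count with target: 2
Probability: 2/4 = 1/2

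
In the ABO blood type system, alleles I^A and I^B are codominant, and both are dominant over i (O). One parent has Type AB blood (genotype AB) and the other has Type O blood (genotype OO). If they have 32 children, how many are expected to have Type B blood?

Cross: AB × OO
Possible offspring genotypes: 2 AO, 2 BO
Blood type counts: 2 Type A, 2 Type B
Probability of Type B: 2/4 = 1/2
Expected count = 1/2 × 32 = 16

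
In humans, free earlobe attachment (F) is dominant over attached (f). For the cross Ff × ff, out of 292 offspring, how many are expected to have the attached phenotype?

Punnett square for Ff × ff:
Offspring genotypes: 2 Ff, 2 ff
Total offspring: 4
Count with target: 2
Probability: 2/4 = 1/2
Expected count = 1/2 × 292 = 146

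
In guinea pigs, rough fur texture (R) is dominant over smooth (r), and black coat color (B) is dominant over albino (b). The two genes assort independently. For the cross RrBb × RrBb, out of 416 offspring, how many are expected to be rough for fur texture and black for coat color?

Dihybrid cross RrBb × RrBb — consider each gene separately:
fur texture: Rr × Rr → 1 RR, 2 Rr, 1 rr → 3 R_ : 1 rr (out of 4)
coat color: Bb × Bb → 1 BB, 2 Bb, 1 bb → 3 B_ : 1 bb (out of 4)
Looking for: rough (R_) and black (B_)
P(rough) = 3/4, P(black) = 3/4
P(both) = 3/4 × 3/4 = 9/16
Expected count = 9/16 × 416 = 234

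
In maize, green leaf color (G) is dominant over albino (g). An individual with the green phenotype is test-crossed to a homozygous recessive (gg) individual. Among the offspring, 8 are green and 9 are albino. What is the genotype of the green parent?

Test cross: ? × gg
Offspring: 8 green, 9 albino — approximately 1:1.
A 1:1 ratio in a test cross indicates the unknown parent is heterozygous (Gg).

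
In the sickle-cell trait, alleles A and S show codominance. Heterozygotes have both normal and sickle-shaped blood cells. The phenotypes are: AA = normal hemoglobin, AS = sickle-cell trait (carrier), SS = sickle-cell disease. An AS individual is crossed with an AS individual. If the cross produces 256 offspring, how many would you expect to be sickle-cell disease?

Punnett square for AS × AS:
Offspring genotypes: 1 AA, 2 AS, 1 SS
Phenotype counts: 1 normal hemoglobin, 2 sickle-cell trait (carrier), 1 sickle-cell disease
sickle-cell disease: 1 out of 4 → fraction 1/4
Expected count = 1/4 × 256 = 64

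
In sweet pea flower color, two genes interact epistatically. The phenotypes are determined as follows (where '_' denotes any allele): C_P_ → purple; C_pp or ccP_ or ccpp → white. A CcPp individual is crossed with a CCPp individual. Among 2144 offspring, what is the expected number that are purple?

Cross: CcPp × CCPp — consider each gene separately:
C gene: Cc × CC → 2 CC, 2 Cc → 4 C_ (out of 4)
P gene: Pp × Pp → 1 PP, 2 Pp, 1 pp → 3 P_ : 1 pp (out of 4)
Genotype classes (out of 4 × 4 = 16): C_P_ = 4×3 = 12; C_pp = 4×1 = 4
Apply the phenotype rules: C_P_ (12) → purple; C_pp (4) → white
Phenotype counts (out of 16): 12 purple, 4 white
purple: 12 out of 16 → fraction 3/4
Expected count = 3/4 × 2144 = 1608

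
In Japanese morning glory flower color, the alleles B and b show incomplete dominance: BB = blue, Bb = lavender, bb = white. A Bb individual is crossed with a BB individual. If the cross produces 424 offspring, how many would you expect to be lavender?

Punnett square for Bb × BB:
Offspring genotypes: 2 BB, 2 Bb
Phenotype counts: 2 blue, 2 lavender
lavender: 2 out of 4 → fraction 1/2
Expected count = 1/2 × 424 = 212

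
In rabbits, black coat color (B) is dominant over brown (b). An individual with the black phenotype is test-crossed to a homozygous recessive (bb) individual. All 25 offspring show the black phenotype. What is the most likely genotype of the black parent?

Test cross: ? × bb
All offspring are black.
If the unknown parent were heterozygous (Bb), about half of 25 offspring would be brown; none are. The unknown parent is most likely homozygous dominant (BB).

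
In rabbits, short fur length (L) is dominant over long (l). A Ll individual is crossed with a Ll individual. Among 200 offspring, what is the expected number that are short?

Punnett square for Ll × Ll:
Offspring genotypes: 1 LL, 2 Ll, 1 ll
short: 3, long: 1
short: 3 out of 4 → fraction 3/4
Expected count = 3/4 × 200 = 150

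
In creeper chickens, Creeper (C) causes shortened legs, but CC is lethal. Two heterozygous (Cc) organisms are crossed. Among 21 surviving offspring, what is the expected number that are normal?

Cross: Cc × Cc
Punnett square offspring (before lethality): 1 CC, 2 Cc, 1 cc
The CC genotype is lethal (embryos die); surviving offspring: 2 Cc, 1 cc
normal: 1 out of 3 → fraction 1/3
Expected count = 1/3 × 21 = 7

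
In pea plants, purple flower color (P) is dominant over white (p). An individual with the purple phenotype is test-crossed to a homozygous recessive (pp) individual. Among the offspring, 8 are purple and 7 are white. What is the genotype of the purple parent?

Test cross: ? × pp
Offspring: 8 purple, 7 white — approximately 1:1.
A 1:1 ratio in a test cross indicates the unknown parent is heterozygous (Pp).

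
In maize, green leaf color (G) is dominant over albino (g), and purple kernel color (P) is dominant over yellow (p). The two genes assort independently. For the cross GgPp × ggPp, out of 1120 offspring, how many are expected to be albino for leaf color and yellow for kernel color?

Dihybrid cross GgPp × ggPp — consider each gene separately:
leaf color: Gg × gg → 2 Gg, 2 gg → 2 G_ : 2 gg (out of 4)
kernel color: Pp × Pp → 1 PP, 2 Pp, 1 pp → 3 P_ : 1 pp (out of 4)
Looking for: albino (gg) and yellow (pp)
P(albino) = 2/4, P(yellow) = 1/4
P(both) = 2/4 × 1/4 = 2/16 = 1/8
Expected count = 1/8 × 1120 = 140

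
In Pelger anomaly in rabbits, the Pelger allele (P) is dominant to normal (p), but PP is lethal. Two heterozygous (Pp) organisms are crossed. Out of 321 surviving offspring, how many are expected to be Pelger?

Cross: Pp × Pp
Punnett square offspring (before lethality): 1 PP, 2 Pp, 1 pp
The PP genotype is lethal (embryos die); surviving offspring: 2 Pp, 1 pp
Pelger: 2 out of 3 → fraction 2/3
Expected count = 2/3 × 321 = 214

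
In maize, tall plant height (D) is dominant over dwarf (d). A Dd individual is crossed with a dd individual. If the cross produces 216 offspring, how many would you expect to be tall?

Punnett square for Dd × dd:
Offspring genotypes: 2 Dd, 2 dd
tall: 2, dwarf: 2
tall: 2 out of 4 → fraction 1/2
Expected count = 1/2 × 216 = 108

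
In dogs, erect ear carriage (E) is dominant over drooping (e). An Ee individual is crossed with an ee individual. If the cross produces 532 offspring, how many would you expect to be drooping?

Punnett square for Ee × ee:
Offspring genotypes: 2 Ee, 2 ee
erect: 2, drooping: 2
drooping: 2 out of 4 → fraction 1/2
Expected count = 1/2 × 532 = 266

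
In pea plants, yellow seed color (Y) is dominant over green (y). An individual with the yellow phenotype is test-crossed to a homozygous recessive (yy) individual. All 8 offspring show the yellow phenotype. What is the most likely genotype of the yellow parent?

Test cross: ? × yy
All offspring are yellow.
If the unknown parent were heterozygous (Yy), about half of 8 offspring would be green; none are. The unknown parent is most likely homozygous dominant (YY).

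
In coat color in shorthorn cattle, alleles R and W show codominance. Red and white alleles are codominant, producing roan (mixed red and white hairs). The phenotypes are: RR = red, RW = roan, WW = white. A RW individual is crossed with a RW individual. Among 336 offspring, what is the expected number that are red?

Punnett square for RW × RW:
Offspring genotypes: 1 RR, 2 RW, 1 WW
Phenotype counts: 1 red, 2 roan, 1 white
red: 1 out of 4 → fraction 1/4
Expected count = 1/4 × 336 = 84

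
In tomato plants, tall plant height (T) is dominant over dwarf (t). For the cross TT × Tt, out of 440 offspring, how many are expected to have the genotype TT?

Punnett square for TT × Tt:
Offspring genotypes: 2 TT, 2 Tt
Total offspring: 4
Count with target: 2
Probability: 2/4 = 1/2
Expected count = 1/2 × 440 = 220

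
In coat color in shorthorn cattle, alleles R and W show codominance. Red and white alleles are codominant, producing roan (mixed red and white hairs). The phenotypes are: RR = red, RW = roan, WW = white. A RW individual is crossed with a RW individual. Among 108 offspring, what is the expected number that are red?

Punnett square for RW × RW:
Offspring genotypes: 1 RR, 2 RW, 1 WW
Phenotype counts: 1 red, 2 roan, 1 white
red: 1 out of 4 → fraction 1/4
Expected count = 1/4 × 108 = 27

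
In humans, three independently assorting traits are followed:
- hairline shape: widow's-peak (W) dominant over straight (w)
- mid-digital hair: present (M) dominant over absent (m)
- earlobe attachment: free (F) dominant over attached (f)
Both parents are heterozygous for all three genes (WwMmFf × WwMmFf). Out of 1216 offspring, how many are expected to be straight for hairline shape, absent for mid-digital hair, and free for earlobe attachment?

Trihybrid cross: WwMmFf × WwMmFf
Each trait segregates independently with a 3:1 phenotypic ratio, so each gene contributes 3/4 (dominant) or 1/4 (recessive).
Target: straight (hairline shape), absent (mid-digital hair), free (earlobe attachment)
Probability = product of independent per-trait probabilities
= 1/4 × 1/4 × 3/4 = 3/64
Expected count = 3/64 × 1216 = 57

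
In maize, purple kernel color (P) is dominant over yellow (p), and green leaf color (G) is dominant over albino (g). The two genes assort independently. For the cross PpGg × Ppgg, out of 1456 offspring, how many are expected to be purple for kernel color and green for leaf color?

Dihybrid cross PpGg × Ppgg — consider each gene separately:
kernel color: Pp × Pp → 1 PP, 2 Pp, 1 pp → 3 P_ : 1 pp (out of 4)
leaf color: Gg × gg → 2 Gg, 2 gg → 2 G_ : 2 gg (out of 4)
Looking for: purple (P_) and green (G_)
P(purple) = 3/4, P(green) = 2/4
P(both) = 3/4 × 2/4 = 6/16 = 3/8
Expected count = 3/8 × 1456 = 546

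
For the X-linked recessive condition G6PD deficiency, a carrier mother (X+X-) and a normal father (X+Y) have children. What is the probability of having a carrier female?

Cross: X+X- × X+Y
Offspring: 1 X+X+, 1 X+Y, 1 X+X-, 1 X-Y
Probability of a carrier female: 1/4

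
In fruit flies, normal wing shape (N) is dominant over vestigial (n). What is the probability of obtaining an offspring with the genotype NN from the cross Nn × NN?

Punnett square for Nn × NN:
Offspring genotypes: 2 NN, 2 Nn
Total offspring: 4
Count with target: 2
Probability: 2/4 = 1/2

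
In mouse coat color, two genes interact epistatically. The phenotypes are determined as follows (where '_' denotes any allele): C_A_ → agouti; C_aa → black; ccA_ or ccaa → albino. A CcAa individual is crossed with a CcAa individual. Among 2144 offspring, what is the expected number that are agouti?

Cross: CcAa × CcAa — consider each gene separately:
C gene: Cc × Cc → 1 CC, 2 Cc, 1 cc → 3 C_ : 1 cc (out of 4)
A gene: Aa × Aa → 1 AA, 2 Aa, 1 aa → 3 A_ : 1 aa (out of 4)
Genotype classes (out of 4 × 4 = 16): C_A_ = 3×3 = 9; C_aa = 3×1 = 3; ccA_ = 1×3 = 3; ccaa = 1×1 = 1
Apply the phenotype rules: C_A_ (9) → agouti; C_aa (3) → black; ccA_ (3) + ccaa (1) → albino
Phenotype counts (out of 16): 9 agouti, 3 black, 4 albino
agouti: 9 out of 16 → fraction 9/16
Expected count = 9/16 × 2144 = 1206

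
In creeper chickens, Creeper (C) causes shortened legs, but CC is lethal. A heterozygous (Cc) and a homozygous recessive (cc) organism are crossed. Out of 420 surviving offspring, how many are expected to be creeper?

Cross: Cc × cc
Punnett square offspring (before lethality): 2 Cc, 2 cc
No CC offspring are produced in this cross.
creeper: 2 out of 4 → fraction 1/2
Expected count = 1/2 × 420 = 210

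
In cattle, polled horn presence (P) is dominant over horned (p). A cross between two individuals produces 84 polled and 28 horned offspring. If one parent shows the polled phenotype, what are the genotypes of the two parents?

Observed offspring: 84 polled, 28 horned
The observed ratio simplifies to 3:1. Horned (pp) offspring appear, so each parent must contribute one p allele. The parent stated to show polled carries P, so it is Pp. The other parent is then either Pp or pp: Pp × pp would give a 1:1 split, whereas Pp × Pp gives 3:1 — matching the data. So both parents are heterozygous (Pp × Pp).
Parent genotypes: Pp × Pp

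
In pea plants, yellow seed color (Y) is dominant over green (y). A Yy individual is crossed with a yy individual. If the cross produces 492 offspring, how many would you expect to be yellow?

Punnett square for Yy × yy:
Offspring genotypes: 2 Yy, 2 yy
yellow: 2, green: 2
yellow: 2 out of 4 → fraction 1/2
Expected count = 1/2 × 492 = 246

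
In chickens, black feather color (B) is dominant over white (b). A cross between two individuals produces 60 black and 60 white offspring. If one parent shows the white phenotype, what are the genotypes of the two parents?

Observed offspring: 60 black, 60 white
The observed ratio simplifies to 1:1. One parent shows white, so its genotype must be bb. A 1:1 offspring split requires the other parent to be heterozygous (Bb).
Parent genotypes: bb × Bb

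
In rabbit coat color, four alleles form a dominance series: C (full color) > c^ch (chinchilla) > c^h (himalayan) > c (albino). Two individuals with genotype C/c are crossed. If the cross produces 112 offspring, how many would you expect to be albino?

Cross: C/c × C/c
Allele dominance: C > c^ch > c^h > c
Offspring genotypes: 1 C/C, 2 C/c, 1 c/c
Phenotype counts: 3 full color, 1 albino
albino: 1 out of 4 → fraction 1/4
Expected count = 1/4 × 112 = 28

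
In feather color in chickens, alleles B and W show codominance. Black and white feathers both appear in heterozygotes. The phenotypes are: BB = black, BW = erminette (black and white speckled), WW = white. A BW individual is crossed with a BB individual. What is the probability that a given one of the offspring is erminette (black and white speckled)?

Punnett square for BW × BB:
Offspring genotypes: 2 BB, 2 BW
Phenotype counts: 2 black, 2 erminette (black and white speckled)
erminette (black and white speckled): 2 out of 4
Probability: 2/4 = 1/2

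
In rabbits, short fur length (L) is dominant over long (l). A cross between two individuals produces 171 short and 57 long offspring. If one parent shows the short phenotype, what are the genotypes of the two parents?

Observed offspring: 171 short, 57 long
The observed ratio simplifies to 3:1. Long (ll) offspring appear, so each parent must contribute one l allele. The parent stated to show short carries L, so it is Ll. The other parent is then either Ll or ll: Ll × ll would give a 1:1 split, whereas Ll × Ll gives 3:1 — matching the data. So both parents are heterozygous (Ll × Ll).
Parent genotypes: Ll × Ll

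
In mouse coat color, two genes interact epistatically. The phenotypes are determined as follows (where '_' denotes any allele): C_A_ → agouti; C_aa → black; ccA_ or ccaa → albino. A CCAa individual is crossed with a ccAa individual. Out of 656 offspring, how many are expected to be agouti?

Cross: CCAa × ccAa — consider each gene separately:
C gene: CC × cc → 4 Cc → 4 C_ (out of 4)
A gene: Aa × Aa → 1 AA, 2 Aa, 1 aa → 3 A_ : 1 aa (out of 4)
Genotype classes (out of 4 × 4 = 16): C_A_ = 4×3 = 12; C_aa = 4×1 = 4
Apply the phenotype rules: C_A_ (12) → agouti; C_aa (4) → black
Phenotype counts (out of 16): 12 agouti, 4 black
agouti: 12 out of 16 → fraction 3/4
Expected count = 3/4 × 656 = 492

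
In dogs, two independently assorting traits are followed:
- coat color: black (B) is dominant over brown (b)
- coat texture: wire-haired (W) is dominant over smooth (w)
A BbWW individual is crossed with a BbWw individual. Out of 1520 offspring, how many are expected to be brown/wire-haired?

Dihybrid cross BbWW × BbWw — consider each gene separately:
coat color: Bb × Bb → 1 BB, 2 Bb, 1 bb → 3 B_ : 1 bb (out of 4)
coat texture: WW × Ww → 2 WW, 2 Ww → 4 W_ (out of 4)
Combine (counts out of 4 × 4 = 16): black/wire-haired (B_W_) = 3×4 = 12; brown/wire-haired (bbW_) = 1×4 = 4
Phenotype counts (out of 16): 12 black/wire-haired, 4 brown/wire-haired
brown/wire-haired: 4 out of 16 → fraction 1/4
Expected count = 1/4 × 1520 = 380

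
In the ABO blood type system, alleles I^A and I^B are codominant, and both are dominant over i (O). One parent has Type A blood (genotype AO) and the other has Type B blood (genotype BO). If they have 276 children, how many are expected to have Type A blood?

Cross: AO × BO
Possible offspring genotypes: 1 AB, 1 AO, 1 BO, 1 OO
Blood type counts: 1 Type AB, 1 Type A, 1 Type B, 1 Type O
Probability of Type A: 1/4
Expected count = 1/4 × 276 = 69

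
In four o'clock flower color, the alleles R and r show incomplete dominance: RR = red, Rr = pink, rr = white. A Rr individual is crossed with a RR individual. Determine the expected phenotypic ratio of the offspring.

Punnett square for Rr × RR:
Offspring genotypes: 2 RR, 2 Rr
Phenotype counts: 2 red, 2 pink
Ratio: 1 red : 1 pink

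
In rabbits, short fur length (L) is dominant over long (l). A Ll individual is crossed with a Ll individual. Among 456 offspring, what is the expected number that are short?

Punnett square for Ll × Ll:
Offspring genotypes: 1 LL, 2 Ll, 1 ll
short: 3, long: 1
short: 3 out of 4 → fraction 3/4
Expected count = 3/4 × 456 = 342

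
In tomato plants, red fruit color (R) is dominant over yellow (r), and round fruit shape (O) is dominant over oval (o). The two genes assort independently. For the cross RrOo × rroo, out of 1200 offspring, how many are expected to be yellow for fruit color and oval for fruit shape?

Dihybrid cross RrOo × rroo — consider each gene separately:
fruit color: Rr × rr → 2 Rr, 2 rr → 2 R_ : 2 rr (out of 4)
fruit shape: Oo × oo → 2 Oo, 2 oo → 2 O_ : 2 oo (out of 4)
Looking for: yellow (rr) and oval (oo)
P(yellow) = 2/4, P(oval) = 2/4
P(both) = 2/4 × 2/4 = 4/16 = 1/4
Expected count = 1/4 × 1200 = 300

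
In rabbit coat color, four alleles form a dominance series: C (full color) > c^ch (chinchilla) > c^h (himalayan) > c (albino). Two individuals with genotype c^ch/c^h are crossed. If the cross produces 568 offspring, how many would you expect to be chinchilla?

Cross: c^ch/c^h × c^ch/c^h
Allele dominance: C > c^ch > c^h > c
Offspring genotypes: 1 c^ch/c^ch, 2 c^ch/c^h, 1 c^h/c^h
Phenotype counts: 3 chinchilla, 1 himalayan
chinchilla: 3 out of 4 → fraction 3/4
Expected count = 3/4 × 568 = 426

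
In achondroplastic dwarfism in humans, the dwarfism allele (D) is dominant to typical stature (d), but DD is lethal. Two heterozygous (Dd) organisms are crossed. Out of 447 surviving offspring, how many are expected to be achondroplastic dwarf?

Cross: Dd × Dd
Punnett square offspring (before lethality): 1 DD, 2 Dd, 1 dd
The DD genotype is lethal (embryos die); surviving offspring: 2 Dd, 1 dd
achondroplastic dwarf: 2 out of 3 → fraction 2/3
Expected count = 2/3 × 447 = 298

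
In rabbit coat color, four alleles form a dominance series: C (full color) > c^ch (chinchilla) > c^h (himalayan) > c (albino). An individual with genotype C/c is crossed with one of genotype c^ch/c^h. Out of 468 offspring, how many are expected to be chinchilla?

Cross: C/c × c^ch/c^h
Allele dominance: C > c^ch > c^h > c
Offspring genotypes: 1 C/c^ch, 1 C/c^h, 1 c^ch/c, 1 c^h/c
Phenotype counts: 2 full color, 1 chinchilla, 1 himalayan
chinchilla: 1 out of 4 → fraction 1/4
Expected count = 1/4 × 468 = 117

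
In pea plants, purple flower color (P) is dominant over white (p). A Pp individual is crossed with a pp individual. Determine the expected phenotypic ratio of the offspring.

Punnett square for Pp × pp:
Offspring genotypes: 2 Pp, 2 pp
purple: 2, white: 2
Ratio: 1:1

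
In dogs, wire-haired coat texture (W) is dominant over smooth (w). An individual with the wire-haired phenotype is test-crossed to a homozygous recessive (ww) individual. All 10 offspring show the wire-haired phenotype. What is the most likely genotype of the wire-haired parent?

Test cross: ? × ww
All offspring are wire-haired.
If the unknown parent were heterozygous (Ww), about half of 10 offspring would be smooth; none are. The unknown parent is most likely homozygous dominant (WW).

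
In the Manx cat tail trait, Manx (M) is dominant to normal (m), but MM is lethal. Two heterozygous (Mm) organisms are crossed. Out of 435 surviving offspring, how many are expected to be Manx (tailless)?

Cross: Mm × Mm
Punnett square offspring (before lethality): 1 MM, 2 Mm, 1 mm
The MM genotype is lethal (embryos die); surviving offspring: 2 Mm, 1 mm
Manx (tailless): 2 out of 3 → fraction 2/3
Expected count = 2/3 × 435 = 290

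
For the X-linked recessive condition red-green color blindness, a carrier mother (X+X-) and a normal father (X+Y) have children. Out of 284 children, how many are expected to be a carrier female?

Cross: X+X- × X+Y
Offspring: 1 X+X+, 1 X+Y, 1 X+X-, 1 X-Y
Probability of a carrier female: 1/4
Expected count = 1/4 × 284 = 71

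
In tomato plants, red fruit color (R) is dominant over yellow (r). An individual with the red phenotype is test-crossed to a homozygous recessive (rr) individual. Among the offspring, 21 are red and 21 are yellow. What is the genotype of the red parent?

Test cross: ? × rr
Offspring: 21 red, 21 yellow — approximately 1:1.
A 1:1 ratio in a test cross indicates the unknown parent is heterozygous (Rr).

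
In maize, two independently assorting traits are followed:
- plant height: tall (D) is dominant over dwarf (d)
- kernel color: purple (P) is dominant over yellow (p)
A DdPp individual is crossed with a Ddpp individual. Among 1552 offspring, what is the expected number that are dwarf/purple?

Dihybrid cross DdPp × Ddpp — consider each gene separately:
plant height: Dd × Dd → 1 DD, 2 Dd, 1 dd → 3 D_ : 1 dd (out of 4)
kernel color: Pp × pp → 2 Pp, 2 pp → 2 P_ : 2 pp (out of 4)
Combine (counts out of 4 × 4 = 16): tall/purple (D_P_) = 3×2 = 6; tall/yellow (D_pp) = 3×2 = 6; dwarf/purple (ddP_) = 1×2 = 2; dwarf/yellow (ddpp) = 1×2 = 2
Phenotype counts (out of 16): 6 tall/purple, 6 tall/yellow, 2 dwarf/purple, 2 dwarf/yellow
dwarf/purple: 2 out of 16 → fraction 1/8
Expected count = 1/8 × 1552 = 194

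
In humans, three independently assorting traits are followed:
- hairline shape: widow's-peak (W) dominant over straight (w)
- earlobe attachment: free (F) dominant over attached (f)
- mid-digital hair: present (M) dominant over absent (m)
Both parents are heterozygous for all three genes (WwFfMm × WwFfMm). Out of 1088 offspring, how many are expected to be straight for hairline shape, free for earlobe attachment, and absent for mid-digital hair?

Trihybrid cross: WwFfMm × WwFfMm
Each trait segregates independently with a 3:1 phenotypic ratio, so each gene contributes 3/4 (dominant) or 1/4 (recessive).
Target: straight (hairline shape), free (earlobe attachment), absent (mid-digital hair)
Probability = product of independent per-trait probabilities
= 1/4 × 3/4 × 1/4 = 3/64
Expected count = 3/64 × 1088 = 51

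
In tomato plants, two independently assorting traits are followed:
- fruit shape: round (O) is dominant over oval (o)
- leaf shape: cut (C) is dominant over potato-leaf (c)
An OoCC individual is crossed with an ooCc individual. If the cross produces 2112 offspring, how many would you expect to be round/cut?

Dihybrid cross OoCC × ooCc — consider each gene separately:
fruit shape: Oo × oo → 2 Oo, 2 oo → 2 O_ : 2 oo (out of 4)
leaf shape: CC × Cc → 2 CC, 2 Cc → 4 C_ (out of 4)
Combine (counts out of 4 × 4 = 16): round/cut (O_C_) = 2×4 = 8; oval/cut (ooC_) = 2×4 = 8
Phenotype counts (out of 16): 8 round/cut, 8 oval/cut
round/cut: 8 out of 16 → fraction 1/2
Expected count = 1/2 × 2112 = 1056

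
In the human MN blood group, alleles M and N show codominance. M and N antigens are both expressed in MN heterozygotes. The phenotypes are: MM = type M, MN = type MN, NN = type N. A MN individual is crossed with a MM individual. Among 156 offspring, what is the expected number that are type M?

Punnett square for MN × MM:
Offspring genotypes: 2 MM, 2 MN
Phenotype counts: 2 type M, 2 type MN
type M: 2 out of 4 → fraction 1/2
Expected count = 1/2 × 156 = 78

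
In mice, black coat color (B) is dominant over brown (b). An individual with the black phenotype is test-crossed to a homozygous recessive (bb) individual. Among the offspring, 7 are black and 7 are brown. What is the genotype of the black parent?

Test cross: ? × bb
Offspring: 7 black, 7 brown — approximately 1:1.
A 1:1 ratio in a test cross indicates the unknown parent is heterozygous (Bb).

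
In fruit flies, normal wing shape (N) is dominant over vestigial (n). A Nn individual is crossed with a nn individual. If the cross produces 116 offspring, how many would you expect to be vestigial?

Punnett square for Nn × nn:
Offspring genotypes: 2 Nn, 2 nn
normal: 2, vestigial: 2
vestigial: 2 out of 4 → fraction 1/2
Expected count = 1/2 × 116 = 58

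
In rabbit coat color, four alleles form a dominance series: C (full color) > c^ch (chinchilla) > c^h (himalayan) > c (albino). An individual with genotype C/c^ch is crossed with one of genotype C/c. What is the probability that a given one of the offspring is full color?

Cross: C/c^ch × C/c
Allele dominance: C > c^ch > c^h > c
Offspring genotypes: 1 C/C, 1 C/c, 1 C/c^ch, 1 c^ch/c
Phenotype counts: 3 full color, 1 chinchilla
full color: 3 out of 4
Probability: 3/4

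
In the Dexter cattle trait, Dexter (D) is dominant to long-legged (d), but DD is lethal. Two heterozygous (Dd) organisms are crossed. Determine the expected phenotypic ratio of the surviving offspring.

Cross: Dd × Dd
Punnett square offspring (before lethality): 1 DD, 2 Dd, 1 dd
The DD genotype is lethal (embryos die); surviving offspring: 2 Dd, 1 dd
Ratio: 2 Dexter (short-legged) : 1 long-legged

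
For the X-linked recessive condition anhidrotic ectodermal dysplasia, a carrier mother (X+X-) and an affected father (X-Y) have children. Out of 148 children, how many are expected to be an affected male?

Cross: X+X- × X-Y
Offspring: 1 X+X-, 1 X+Y, 1 X-X-, 1 X-Y
Probability of an affected male: 1/4
Expected count = 1/4 × 148 = 37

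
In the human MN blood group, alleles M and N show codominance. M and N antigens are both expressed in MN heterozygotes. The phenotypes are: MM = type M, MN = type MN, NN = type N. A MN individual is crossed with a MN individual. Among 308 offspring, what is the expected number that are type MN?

Punnett square for MN × MN:
Offspring genotypes: 1 MM, 2 MN, 1 NN
Phenotype counts: 1 type M, 2 type MN, 1 type N
type MN: 2 out of 4 → fraction 1/2
Expected count = 1/2 × 308 = 154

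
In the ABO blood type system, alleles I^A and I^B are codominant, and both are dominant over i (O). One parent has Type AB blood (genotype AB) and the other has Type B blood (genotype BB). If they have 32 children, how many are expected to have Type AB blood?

Cross: AB × BB
Possible offspring genotypes: 2 AB, 2 BB
Blood type counts: 2 Type AB, 2 Type B
Probability of Type AB: 2/4 = 1/2
Expected count = 1/2 × 32 = 16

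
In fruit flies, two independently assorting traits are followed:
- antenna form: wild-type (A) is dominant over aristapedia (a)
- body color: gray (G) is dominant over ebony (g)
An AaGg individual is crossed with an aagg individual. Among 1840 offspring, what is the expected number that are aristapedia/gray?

Dihybrid cross AaGg × aagg — consider each gene separately:
antenna form: Aa × aa → 2 Aa, 2 aa → 2 A_ : 2 aa (out of 4)
body color: Gg × gg → 2 Gg, 2 gg → 2 G_ : 2 gg (out of 4)
Combine (counts out of 4 × 4 = 16): wild-type/gray (A_G_) = 2×2 = 4; wild-type/ebony (A_gg) = 2×2 = 4; aristapedia/gray (aaG_) = 2×2 = 4; aristapedia/ebony (aagg) = 2×2 = 4
Phenotype counts (out of 16): 4 wild-type/gray, 4 wild-type/ebony, 4 aristapedia/gray, 4 aristapedia/ebony
aristapedia/gray: 4 out of 16 → fraction 1/4
Expected count = 1/4 × 1840 = 460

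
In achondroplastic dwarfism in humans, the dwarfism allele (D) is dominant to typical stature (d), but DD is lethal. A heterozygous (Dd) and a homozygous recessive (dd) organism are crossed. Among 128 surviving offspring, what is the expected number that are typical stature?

Cross: Dd × dd
Punnett square offspring (before lethality): 2 Dd, 2 dd
No DD offspring are produced in this cross.
typical stature: 2 out of 4 → fraction 1/2
Expected count = 1/2 × 128 = 64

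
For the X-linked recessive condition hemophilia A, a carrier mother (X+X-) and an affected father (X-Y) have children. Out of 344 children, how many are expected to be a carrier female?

Cross: X+X- × X-Y
Offspring: 1 X+X-, 1 X+Y, 1 X-X-, 1 X-Y
Probability of a carrier female: 1/4
Expected count = 1/4 × 344 = 86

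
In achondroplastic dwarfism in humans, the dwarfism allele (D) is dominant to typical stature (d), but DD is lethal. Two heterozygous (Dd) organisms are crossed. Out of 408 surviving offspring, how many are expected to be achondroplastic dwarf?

Cross: Dd × Dd
Punnett square offspring (before lethality): 1 DD, 2 Dd, 1 dd
The DD genotype is lethal (embryos die); surviving offspring: 2 Dd, 1 dd
achondroplastic dwarf: 2 out of 3 → fraction 2/3
Expected count = 2/3 × 408 = 272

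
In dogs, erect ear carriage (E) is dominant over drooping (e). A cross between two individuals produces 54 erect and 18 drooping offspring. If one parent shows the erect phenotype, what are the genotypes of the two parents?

Observed offspring: 54 erect, 18 drooping
The observed ratio simplifies to 3:1. Drooping (ee) offspring appear, so each parent must contribute one e allele. The parent stated to show erect carries E, so it is Ee. The other parent is then either Ee or ee: Ee × ee would give a 1:1 split, whereas Ee × Ee gives 3:1 — matching the data. So both parents are heterozygous (Ee × Ee).
Parent genotypes: Ee × Ee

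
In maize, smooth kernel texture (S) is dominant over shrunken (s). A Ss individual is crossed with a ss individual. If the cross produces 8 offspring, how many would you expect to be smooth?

Punnett square for Ss × ss:
Offspring genotypes: 2 Ss, 2 ss
smooth: 2, shrunken: 2
smooth: 2 out of 4 → fraction 1/2
Expected count = 1/2 × 8 = 4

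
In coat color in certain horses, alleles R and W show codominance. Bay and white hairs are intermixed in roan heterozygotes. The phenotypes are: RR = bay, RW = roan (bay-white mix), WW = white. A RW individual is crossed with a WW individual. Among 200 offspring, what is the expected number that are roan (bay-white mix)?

Punnett square for RW × WW:
Offspring genotypes: 2 RW, 2 WW
Phenotype counts: 2 roan (bay-white mix), 2 white
roan (bay-white mix): 2 out of 4 → fraction 1/2
Expected count = 1/2 × 200 = 100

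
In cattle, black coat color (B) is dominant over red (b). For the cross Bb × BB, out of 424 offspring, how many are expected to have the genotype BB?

Punnett square for Bb × BB:
Offspring genotypes: 2 BB, 2 Bb
Total offspring: 4
Count with target: 2
Probability: 2/4 = 1/2
Expected count = 1/2 × 424 = 212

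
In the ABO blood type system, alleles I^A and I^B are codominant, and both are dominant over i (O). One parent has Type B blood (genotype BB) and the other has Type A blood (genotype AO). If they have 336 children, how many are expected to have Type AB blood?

Cross: BB × AO
Possible offspring genotypes: 2 AB, 2 BO
Blood type counts: 2 Type AB, 2 Type B
Probability of Type AB: 2/4 = 1/2
Expected count = 1/2 × 336 = 168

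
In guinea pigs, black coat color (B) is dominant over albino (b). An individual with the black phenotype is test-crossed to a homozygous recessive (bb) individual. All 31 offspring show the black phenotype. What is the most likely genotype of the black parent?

Test cross: ? × bb
All offspring are black.
If the unknown parent were heterozygous (Bb), about half of 31 offspring would be albino; none are. The unknown parent is most likely homozygous dominant (BB).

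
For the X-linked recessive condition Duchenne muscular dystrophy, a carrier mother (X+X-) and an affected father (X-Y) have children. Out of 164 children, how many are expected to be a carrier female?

Cross: X+X- × X-Y
Offspring: 1 X+X-, 1 X+Y, 1 X-X-, 1 X-Y
Probability of a carrier female: 1/4
Expected count = 1/4 × 164 = 41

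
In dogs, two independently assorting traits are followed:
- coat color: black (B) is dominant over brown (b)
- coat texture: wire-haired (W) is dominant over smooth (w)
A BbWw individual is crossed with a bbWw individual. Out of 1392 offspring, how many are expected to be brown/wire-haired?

Dihybrid cross BbWw × bbWw — consider each gene separately:
coat color: Bb × bb → 2 Bb, 2 bb → 2 B_ : 2 bb (out of 4)
coat texture: Ww × Ww → 1 WW, 2 Ww, 1 ww → 3 W_ : 1 ww (out of 4)
Combine (counts out of 4 × 4 = 16): black/wire-haired (B_W_) = 2×3 = 6; black/smooth (B_ww) = 2×1 = 2; brown/wire-haired (bbW_) = 2×3 = 6; brown/smooth (bbww) = 2×1 = 2
Phenotype counts (out of 16): 6 black/wire-haired, 2 black/smooth, 6 brown/wire-haired, 2 brown/smooth
brown/wire-haired: 6 out of 16 → fraction 3/8
Expected count = 3/8 × 1392 = 522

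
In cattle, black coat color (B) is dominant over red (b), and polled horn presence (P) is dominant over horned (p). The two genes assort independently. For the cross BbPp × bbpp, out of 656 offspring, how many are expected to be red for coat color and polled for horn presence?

Dihybrid cross BbPp × bbpp — consider each gene separately:
coat color: Bb × bb → 2 Bb, 2 bb → 2 B_ : 2 bb (out of 4)
horn presence: Pp × pp → 2 Pp, 2 pp → 2 P_ : 2 pp (out of 4)
Looking for: red (bb) and polled (P_)
P(red) = 2/4, P(polled) = 2/4
P(both) = 2/4 × 2/4 = 4/16 = 1/4
Expected count = 1/4 × 656 = 164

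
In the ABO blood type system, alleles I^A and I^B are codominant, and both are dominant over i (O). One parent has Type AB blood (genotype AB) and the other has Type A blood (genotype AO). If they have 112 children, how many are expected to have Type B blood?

Cross: AB × AO
Possible offspring genotypes: 1 AA, 1 AO, 1 AB, 1 BO
Blood type counts: 2 Type A, 1 Type AB, 1 Type B
Probability of Type B: 1/4
Expected count = 1/4 × 112 = 28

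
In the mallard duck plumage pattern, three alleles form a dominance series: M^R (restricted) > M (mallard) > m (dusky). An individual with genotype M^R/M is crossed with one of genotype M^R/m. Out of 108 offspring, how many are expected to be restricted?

Cross: M^R/M × M^R/m
Allele dominance: M^R > M > m
Offspring genotypes: 1 M^R/M^R, 1 M^R/m, 1 M^R/M, 1 M/m
Phenotype counts: 3 restricted, 1 mallard
restricted: 3 out of 4 → fraction 3/4
Expected count = 3/4 × 108 = 81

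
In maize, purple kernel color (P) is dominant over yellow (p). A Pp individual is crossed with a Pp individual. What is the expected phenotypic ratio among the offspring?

Punnett square for Pp × Pp:
Offspring genotypes: 1 PP, 2 Pp, 1 pp
purple: 3, yellow: 1
Ratio: 3:1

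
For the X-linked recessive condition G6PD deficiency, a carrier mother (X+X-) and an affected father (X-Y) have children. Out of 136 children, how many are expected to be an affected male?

Cross: X+X- × X-Y
Offspring: 1 X+X-, 1 X+Y, 1 X-X-, 1 X-Y
Probability of an affected male: 1/4
Expected count = 1/4 × 136 = 34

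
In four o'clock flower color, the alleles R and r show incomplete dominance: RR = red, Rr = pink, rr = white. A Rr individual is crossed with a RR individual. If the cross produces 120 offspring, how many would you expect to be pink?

Punnett square for Rr × RR:
Offspring genotypes: 2 RR, 2 Rr
Phenotype counts: 2 red, 2 pink
pink: 2 out of 4 → fraction 1/2
Expected count = 1/2 × 120 = 60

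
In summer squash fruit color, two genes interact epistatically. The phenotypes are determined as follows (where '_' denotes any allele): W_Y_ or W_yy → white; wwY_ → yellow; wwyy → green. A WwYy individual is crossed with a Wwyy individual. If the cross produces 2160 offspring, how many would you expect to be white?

Cross: WwYy × Wwyy — consider each gene separately:
W gene: Ww × Ww → 1 WW, 2 Ww, 1 ww → 3 W_ : 1 ww (out of 4)
Y gene: Yy × yy → 2 Yy, 2 yy → 2 Y_ : 2 yy (out of 4)
Genotype classes (out of 4 × 4 = 16): W_Y_ = 3×2 = 6; W_yy = 3×2 = 6; wwY_ = 1×2 = 2; wwyy = 1×2 = 2
Apply the phenotype rules: W_Y_ (6) + W_yy (6) → white; wwY_ (2) → yellow; wwyy (2) → green
Phenotype counts (out of 16): 12 white, 2 yellow, 2 green
white: 12 out of 16 → fraction 3/4
Expected count = 3/4 × 2160 = 1620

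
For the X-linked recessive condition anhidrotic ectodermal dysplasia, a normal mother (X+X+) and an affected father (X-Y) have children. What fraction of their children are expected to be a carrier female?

Cross: X+X+ × X-Y
Offspring: 2 X+X-, 2 X+Y
Probability of a carrier female: 2/4 = 1/2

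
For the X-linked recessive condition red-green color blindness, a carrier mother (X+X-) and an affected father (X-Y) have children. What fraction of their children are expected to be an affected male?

Cross: X+X- × X-Y
Offspring: 1 X+X-, 1 X+Y, 1 X-X-, 1 X-Y
Probability of an affected male: 1/4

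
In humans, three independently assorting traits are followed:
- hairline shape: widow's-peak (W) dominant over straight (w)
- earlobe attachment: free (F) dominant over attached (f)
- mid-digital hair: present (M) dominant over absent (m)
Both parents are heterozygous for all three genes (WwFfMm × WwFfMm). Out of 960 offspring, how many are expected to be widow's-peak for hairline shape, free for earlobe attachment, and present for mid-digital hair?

Trihybrid cross: WwFfMm × WwFfMm
Each trait segregates independently with a 3:1 phenotypic ratio, so each gene contributes 3/4 (dominant) or 1/4 (recessive).
Target: widow's-peak (hairline shape), free (earlobe attachment), present (mid-digital hair)
Probability = product of independent per-trait probabilities
= 3/4 × 3/4 × 3/4 = 27/64
Expected count = 27/64 × 960 = 405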